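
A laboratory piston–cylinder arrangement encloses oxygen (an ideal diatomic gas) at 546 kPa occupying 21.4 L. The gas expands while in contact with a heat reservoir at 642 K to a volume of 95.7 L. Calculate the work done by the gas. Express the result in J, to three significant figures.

W ≈ 17500 J

Isothermal: W = nRT ln(V₂/V₁) = P₁V₁ ln(V₂/V₁).
P₁V₁ = (546 kPa)(21.4 L) = 11684 J.
W = 11684 × ln(95.7/21.4) = 11684 × 1.498
W_by_gas = 17501 J.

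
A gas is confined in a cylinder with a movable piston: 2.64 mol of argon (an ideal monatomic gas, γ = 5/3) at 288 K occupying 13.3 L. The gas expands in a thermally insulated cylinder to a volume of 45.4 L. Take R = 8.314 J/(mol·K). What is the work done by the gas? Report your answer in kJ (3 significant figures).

W ≈ 5.30 kJ

Adiabatic: TV^(γ−1) = const with γ = 5/3.
T₂ = T₁ (V₁/V₂)^(γ−1) = 288 × (13.3/45.4)^0.667 = 288 × 0.4411 = 127 K.
W_by = nCᵥ(T₁ − T₂) = (2.64)(12.47)(288 − 127) = 5300 J.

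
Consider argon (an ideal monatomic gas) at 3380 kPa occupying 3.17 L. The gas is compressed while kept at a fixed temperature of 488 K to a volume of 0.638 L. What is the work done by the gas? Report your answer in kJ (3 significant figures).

Isothermal: W = nRT ln(V₂/V₁) = P₁V₁ ln(V₂/V₁).
P₁V₁ = (3380 kPa)(3.17 L) = 10715 J.
W = 10715 × ln(0.638/3.17) = 10715 × -1.603
W_by_gas = -17177 J.

W ≈ -17.2 kJ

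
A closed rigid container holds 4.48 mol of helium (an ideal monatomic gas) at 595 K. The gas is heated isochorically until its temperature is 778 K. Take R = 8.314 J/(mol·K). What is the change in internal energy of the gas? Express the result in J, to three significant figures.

Constant volume ⇒ W = 0, so Q = ΔU = nCᵥΔT with Cᵥ = 3R/2 = 12.47 J/(mol·K).
ΔU = (4.48)(12.47)(778 − 595) = 10224 J.

ΔU ≈ 10200 J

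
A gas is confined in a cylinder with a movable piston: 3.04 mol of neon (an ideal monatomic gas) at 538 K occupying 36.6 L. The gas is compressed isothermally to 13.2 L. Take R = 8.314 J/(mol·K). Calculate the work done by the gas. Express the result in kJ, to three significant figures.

W ≈ -13.9 kJ

Isothermal: W = nRT ln(V₂/V₁).
W = (3.04)(8.314)(538) × ln(13.2/36.6)
  = 13598 × -1.02
W_by_gas = -13867 J.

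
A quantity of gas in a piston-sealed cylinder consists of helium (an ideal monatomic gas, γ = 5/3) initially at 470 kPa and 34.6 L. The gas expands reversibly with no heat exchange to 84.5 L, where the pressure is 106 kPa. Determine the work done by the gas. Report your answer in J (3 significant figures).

Adiabatic: W = (P₁V₁ − P₂V₂)/(γ − 1) with γ = 5/3.
P₁V₁ = 16262 J, P₂V₂ = 8957 J.
W = (16262 − 8957) / 0.6667 = 10957 J.

W ≈ 11000 J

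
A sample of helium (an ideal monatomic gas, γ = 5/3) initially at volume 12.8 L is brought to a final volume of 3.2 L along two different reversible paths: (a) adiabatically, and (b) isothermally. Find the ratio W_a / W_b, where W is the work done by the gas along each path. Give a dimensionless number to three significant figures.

W_a / W_b ≈ 1.64

Path (a) adiabatic: W = P₁V₁(1 − (V₁/V₂)^(γ−1))/(γ−1) → W_a/(P₁V₁) = -2.28.
Path (b) isothermal: W = P₁V₁ ln(V₂/V₁) → W_b/(P₁V₁) = -1.386.
W_a / W_b = -2.28 / -1.386 = 1.645.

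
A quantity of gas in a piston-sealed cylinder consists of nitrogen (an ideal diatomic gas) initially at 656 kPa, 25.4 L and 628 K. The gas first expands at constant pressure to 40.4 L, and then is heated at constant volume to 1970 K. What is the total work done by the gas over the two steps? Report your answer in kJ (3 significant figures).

Step 1 (isobaric): W = PΔV = (656 kPa)(40.4 − 25.4 L) = 9840 J.
Step 2 (isochoric): W = 0 (constant volume).
W_total = 9840 + 0 = 9840 J.

W_total ≈ 9.84 kJ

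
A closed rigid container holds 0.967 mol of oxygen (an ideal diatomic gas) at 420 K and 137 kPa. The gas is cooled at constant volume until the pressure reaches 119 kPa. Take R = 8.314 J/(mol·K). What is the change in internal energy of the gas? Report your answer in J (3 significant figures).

Constant volume ⇒ W = 0, so Q = ΔU = nCᵥΔT with Cᵥ = 5R/2 = 20.79 J/(mol·K).
At constant V, T₂/T₁ = P₂/P₁ ⇒ ΔT = T₁(P₂/P₁ − 1) = 420·(119/137 − 1) = -55.18 K.
ΔU = (0.967)(20.79)(-55.18) = -1109 J.

ΔU ≈ -1110 J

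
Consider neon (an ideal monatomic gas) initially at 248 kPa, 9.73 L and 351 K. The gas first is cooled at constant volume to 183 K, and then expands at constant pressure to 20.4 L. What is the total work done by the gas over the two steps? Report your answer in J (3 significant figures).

W_total ≈ 1380 J

Step 1 (isochoric): W = 0 (constant volume).
After step 1: P = 129.3 kPa (V unchanged).
Step 2 (isobaric): W = PΔV = (129.3 kPa)(20.4 − 9.73 L) = 1380 J.
W_total = 0 + 1380 = 1380 J.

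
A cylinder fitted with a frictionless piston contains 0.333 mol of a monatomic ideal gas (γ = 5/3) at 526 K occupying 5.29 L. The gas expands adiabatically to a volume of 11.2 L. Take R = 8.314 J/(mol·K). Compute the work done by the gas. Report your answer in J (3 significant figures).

W ≈ 860 J

Adiabatic: TV^(γ−1) = const with γ = 5/3.
T₂ = T₁ (V₁/V₂)^(γ−1) = 526 × (5.29/11.2)^0.667 = 526 × 0.6065 = 319 K.
W_by = nCᵥ(T₁ − T₂) = (0.333)(12.47)(526 − 319) = 859.6 J.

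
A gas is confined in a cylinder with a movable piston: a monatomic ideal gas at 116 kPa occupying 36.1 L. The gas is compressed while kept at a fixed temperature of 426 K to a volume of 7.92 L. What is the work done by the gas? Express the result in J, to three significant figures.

W ≈ -6350 J

Isothermal: W = nRT ln(V₂/V₁) = P₁V₁ ln(V₂/V₁).
P₁V₁ = (116 kPa)(36.1 L) = 4188 J.
W = 4188 × ln(7.92/36.1) = 4188 × -1.517
W_by_gas = -6352 J.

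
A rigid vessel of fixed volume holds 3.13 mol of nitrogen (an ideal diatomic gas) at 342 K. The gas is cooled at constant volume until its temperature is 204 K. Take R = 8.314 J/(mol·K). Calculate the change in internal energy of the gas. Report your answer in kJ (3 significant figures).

ΔU ≈ -8.98 kJ

Constant volume ⇒ W = 0, so Q = ΔU = nCᵥΔT with Cᵥ = 5R/2 = 20.79 J/(mol·K).
ΔU = (3.13)(20.79)(204 − 342) = -8978 J.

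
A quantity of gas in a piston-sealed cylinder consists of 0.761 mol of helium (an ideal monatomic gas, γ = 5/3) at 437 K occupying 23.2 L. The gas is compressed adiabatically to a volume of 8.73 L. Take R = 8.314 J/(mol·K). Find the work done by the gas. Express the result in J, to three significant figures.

Adiabatic: TV^(γ−1) = const with γ = 5/3.
T₂ = T₁ (V₁/V₂)^(γ−1) = 437 × (23.2/8.73)^0.667 = 437 × 1.919 = 838.4 K.
W_by = nCᵥ(T₁ − T₂) = (0.761)(12.47)(437 − 838.4) = -3810 J.

W ≈ -3810 J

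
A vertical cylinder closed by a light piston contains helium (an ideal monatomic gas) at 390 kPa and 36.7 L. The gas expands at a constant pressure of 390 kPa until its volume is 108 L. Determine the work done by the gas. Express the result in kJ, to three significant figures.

Isobaric: W = P ΔV.
W = (390 kPa)(108 − 36.7 L) = (390)(71.3) = 27807 J.

W ≈ 27.8 kJ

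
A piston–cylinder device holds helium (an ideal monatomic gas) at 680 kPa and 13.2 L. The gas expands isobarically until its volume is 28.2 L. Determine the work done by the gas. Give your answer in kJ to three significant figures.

Isobaric: W = P ΔV.
W = (680 kPa)(28.2 − 13.2 L) = (680)(15) = 10200 J.

W ≈ 10.2 kJ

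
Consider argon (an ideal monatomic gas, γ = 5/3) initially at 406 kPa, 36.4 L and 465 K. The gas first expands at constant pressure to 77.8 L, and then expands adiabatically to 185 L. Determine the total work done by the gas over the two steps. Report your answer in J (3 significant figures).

W_total ≈ 37600 J

Step 1 (isobaric): W = PΔV = (406 kPa)(77.8 − 36.4 L) = 16808 J.
After step 1: P = 406 kPa, V = 77.8 L, T = 993.9 K.
Step 2 (adiabatic): W = (P₁V₁ − P₂V₂)/(γ−1) = (31587 − 17730)/0.667 = 20785 J.
W_total = 16808 + 20785 = 37593 J.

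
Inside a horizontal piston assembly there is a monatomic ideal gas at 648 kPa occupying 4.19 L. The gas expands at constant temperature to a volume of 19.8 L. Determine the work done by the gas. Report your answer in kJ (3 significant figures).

W ≈ 4.22 kJ

Isothermal: W = nRT ln(V₂/V₁) = P₁V₁ ln(V₂/V₁).
P₁V₁ = (648 kPa)(4.19 L) = 2715 J.
W = 2715 × ln(19.8/4.19) = 2715 × 1.553
W_by_gas = 4217 J.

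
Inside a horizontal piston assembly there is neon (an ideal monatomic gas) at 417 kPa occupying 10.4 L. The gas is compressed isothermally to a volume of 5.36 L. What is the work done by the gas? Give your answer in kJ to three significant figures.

W ≈ -2.87 kJ

Isothermal: W = nRT ln(V₂/V₁) = P₁V₁ ln(V₂/V₁).
P₁V₁ = (417 kPa)(10.4 L) = 4337 J.
W = 4337 × ln(5.36/10.4) = 4337 × -0.6628
W_by_gas = -2875 J.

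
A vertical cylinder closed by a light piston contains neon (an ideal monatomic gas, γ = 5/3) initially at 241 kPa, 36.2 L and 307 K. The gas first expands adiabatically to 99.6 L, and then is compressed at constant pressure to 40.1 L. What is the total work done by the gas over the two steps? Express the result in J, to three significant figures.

W_total ≈ 3770 J

Step 1 (adiabatic): W = (P₁V₁ − P₂V₂)/(γ−1) = (8724 − 4443)/0.667 = 6422 J.
After step 1: P = 44.61 kPa, V = 99.6 L, T = 156.4 K.
Step 2 (isobaric): W = PΔV = (44.61 kPa)(40.1 − 99.6 L) = -2654 J.
W_total = 6422 − 2654 = 3767 J.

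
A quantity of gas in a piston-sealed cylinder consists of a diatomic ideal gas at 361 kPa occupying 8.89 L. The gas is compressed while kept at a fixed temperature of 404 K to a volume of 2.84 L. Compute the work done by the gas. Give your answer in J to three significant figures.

W ≈ -3660 J

Isothermal: W = nRT ln(V₂/V₁) = P₁V₁ ln(V₂/V₁).
P₁V₁ = (361 kPa)(8.89 L) = 3209 J.
W = 3209 × ln(2.84/8.89) = 3209 × -1.141
W_by_gas = -3662 J.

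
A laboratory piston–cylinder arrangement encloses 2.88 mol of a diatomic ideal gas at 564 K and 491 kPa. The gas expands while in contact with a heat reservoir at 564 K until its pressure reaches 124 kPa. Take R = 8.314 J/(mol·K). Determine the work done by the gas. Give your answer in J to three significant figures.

Isothermal process: W = nRT ln(V₂/V₁) = nRT ln(P₁/P₂).
W = (2.88)(8.314)(564) × ln(491/124)
  = 13505 × ln(3.96) = 13505 × 1.376
W_by_gas = 18585 J.

W ≈ 18600 J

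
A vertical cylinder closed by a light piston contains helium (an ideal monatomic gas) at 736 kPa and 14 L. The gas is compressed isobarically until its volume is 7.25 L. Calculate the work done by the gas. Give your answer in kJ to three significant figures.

W ≈ -4.97 kJ

Isobaric: W = P ΔV.
W = (736 kPa)(7.25 − 14 L) = (736)(-6.75) = -4968 J.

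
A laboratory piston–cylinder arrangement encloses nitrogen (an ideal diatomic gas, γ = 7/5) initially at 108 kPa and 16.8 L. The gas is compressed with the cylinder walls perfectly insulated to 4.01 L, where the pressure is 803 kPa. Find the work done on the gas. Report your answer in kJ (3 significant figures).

Adiabatic: W = (P₁V₁ − P₂V₂)/(γ − 1) with γ = 7/5.
P₁V₁ = 1814 J, P₂V₂ = 3220 J.
W = (1814 − 3220) / 0.4 = -3514 J.
Work on gas = −W_by = 3514 J.

W ≈ 3.51 kJ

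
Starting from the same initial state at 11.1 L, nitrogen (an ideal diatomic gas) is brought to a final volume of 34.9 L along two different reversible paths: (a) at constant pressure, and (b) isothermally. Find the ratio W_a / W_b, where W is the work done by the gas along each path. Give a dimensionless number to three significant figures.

Path (a) isobaric: W = P₁(V₂ − V₁) → W_a/(P₁V₁) = 2.144.
Path (b) isothermal: W = P₁V₁ ln(V₂/V₁) → W_b/(P₁V₁) = 1.146.
W_a / W_b = 2.144 / 1.146 = 1.872.

W_a / W_b ≈ 1.87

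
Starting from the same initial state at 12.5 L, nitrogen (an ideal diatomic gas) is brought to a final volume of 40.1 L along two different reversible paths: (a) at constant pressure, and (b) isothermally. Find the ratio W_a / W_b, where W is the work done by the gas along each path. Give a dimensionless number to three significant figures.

Path (a) isobaric: W = P₁(V₂ − V₁) → W_a/(P₁V₁) = 2.208.
Path (b) isothermal: W = P₁V₁ ln(V₂/V₁) → W_b/(P₁V₁) = 1.166.
W_a / W_b = 2.208 / 1.166 = 1.894.

W_a / W_b ≈ 1.89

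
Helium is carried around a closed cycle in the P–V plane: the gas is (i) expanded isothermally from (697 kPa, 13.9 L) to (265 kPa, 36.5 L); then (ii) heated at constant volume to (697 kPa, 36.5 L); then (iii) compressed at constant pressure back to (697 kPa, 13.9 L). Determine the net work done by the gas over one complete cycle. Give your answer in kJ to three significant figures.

Leg (i): W = PᵢVᵢ ln(V_f/Vᵢ) = (9688) ln(36.5/13.9) = 9353 J.
Leg (ii): W = 0.
Leg (iii): W = PΔV = (697)(13.9 − 36.5) = -15752 J.
W_net = 9353 − 15752 = -6399 J.

W_net ≈ -6.40 kJ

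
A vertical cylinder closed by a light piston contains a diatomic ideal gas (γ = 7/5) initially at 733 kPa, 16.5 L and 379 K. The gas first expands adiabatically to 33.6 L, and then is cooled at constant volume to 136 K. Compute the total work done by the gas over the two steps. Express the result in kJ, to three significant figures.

W_total ≈ 7.49 kJ

Step 1 (adiabatic): W = (P₁V₁ − P₂V₂)/(γ−1) = (12094 − 9100)/0.4 = 7486 J.
Step 2 (isochoric): W = 0 (constant volume).
W_total = 7486 + 0 = 7486 J.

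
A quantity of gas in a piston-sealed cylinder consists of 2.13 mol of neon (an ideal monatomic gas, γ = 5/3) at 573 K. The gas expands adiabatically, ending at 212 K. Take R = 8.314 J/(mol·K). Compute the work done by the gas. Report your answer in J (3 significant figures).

W ≈ 9590 J

Adiabatic ⇒ Q = 0, so W_by = −ΔU = nCᵥ(T₁ − T₂).
Cᵥ = 3R/2 = 12.47 J/(mol·K).
W = (2.13)(12.47)(573 − 212) = 9589 J.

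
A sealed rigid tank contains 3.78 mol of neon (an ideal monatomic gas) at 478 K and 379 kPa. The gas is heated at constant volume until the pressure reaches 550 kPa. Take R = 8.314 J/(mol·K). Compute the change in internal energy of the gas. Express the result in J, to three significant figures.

ΔU ≈ 10200 J

Constant volume ⇒ W = 0, so Q = ΔU = nCᵥΔT with Cᵥ = 3R/2 = 12.47 J/(mol·K).
At constant V, T₂/T₁ = P₂/P₁ ⇒ ΔT = T₁(P₂/P₁ − 1) = 478·(550/379 − 1) = 215.7 K.
ΔU = (3.78)(12.47)(215.7) = 10167 J.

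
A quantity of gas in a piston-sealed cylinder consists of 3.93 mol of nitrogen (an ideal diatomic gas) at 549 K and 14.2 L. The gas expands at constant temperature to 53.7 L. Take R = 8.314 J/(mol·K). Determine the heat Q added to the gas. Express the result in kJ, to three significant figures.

Q ≈ 23.9 kJ

Isothermal ⇒ ΔU = 0, so Q = W = nRT ln(V₂/V₁).
Q = (3.93)(8.314)(549) ln(53.7/14.2) = 17938 × 1.33 = 23861 J.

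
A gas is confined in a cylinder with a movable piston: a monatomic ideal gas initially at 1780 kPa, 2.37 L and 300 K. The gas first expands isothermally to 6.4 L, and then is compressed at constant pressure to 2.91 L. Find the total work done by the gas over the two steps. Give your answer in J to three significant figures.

W_total ≈ 1890 J

Step 1 (isothermal): W = P₁V₁ ln(V₂/V₁) = (4219) ln(6.4/2.37) = 4191 J.
After step 1: P = 659.2 kPa, V = 6.4 L, T = 300 K.
Step 2 (isobaric): W = PΔV = (659.2 kPa)(2.91 − 6.4 L) = -2300 J.
W_total = 4191 − 2300 = 1890 J.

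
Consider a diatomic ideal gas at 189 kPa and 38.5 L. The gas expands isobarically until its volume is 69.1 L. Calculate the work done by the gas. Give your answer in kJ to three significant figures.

Isobaric: W = P ΔV.
W = (189 kPa)(69.1 − 38.5 L) = (189)(30.6) = 5783 J.

W ≈ 5.78 kJ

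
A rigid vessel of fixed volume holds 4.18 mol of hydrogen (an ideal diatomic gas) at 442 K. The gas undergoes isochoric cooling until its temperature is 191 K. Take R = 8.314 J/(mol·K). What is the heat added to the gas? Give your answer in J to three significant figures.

Constant volume ⇒ W = 0, so Q = ΔU = nCᵥΔT with Cᵥ = 5R/2 = 20.79 J/(mol·K).
ΔU = (4.18)(20.79)(191 − 442) = -21807 J.

Q ≈ -21800 J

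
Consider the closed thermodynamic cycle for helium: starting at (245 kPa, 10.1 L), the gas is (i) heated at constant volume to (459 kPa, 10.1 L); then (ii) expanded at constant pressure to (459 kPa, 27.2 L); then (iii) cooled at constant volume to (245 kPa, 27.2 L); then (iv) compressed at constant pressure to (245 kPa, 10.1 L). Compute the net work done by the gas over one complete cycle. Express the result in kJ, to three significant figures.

W_net ≈ 3.66 kJ

Constant-volume legs do no work.
W(ii) = (459)(27.2 − 10.1) = 7849 J; W(iv) = (245)(10.1 − 27.2) = -4190 J.
W_net = 7849 − 4190 = 3659 J (the clockwise enclosed area).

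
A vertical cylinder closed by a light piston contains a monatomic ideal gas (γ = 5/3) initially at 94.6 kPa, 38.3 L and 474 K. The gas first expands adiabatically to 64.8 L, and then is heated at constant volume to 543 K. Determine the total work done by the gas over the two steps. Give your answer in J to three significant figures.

Step 1 (adiabatic): W = (P₁V₁ − P₂V₂)/(γ−1) = (3623 − 2552)/0.667 = 1607 J.
Step 2 (isochoric): W = 0 (constant volume).
W_total = 1607 + 0 = 1607 J.

W_total ≈ 1610 J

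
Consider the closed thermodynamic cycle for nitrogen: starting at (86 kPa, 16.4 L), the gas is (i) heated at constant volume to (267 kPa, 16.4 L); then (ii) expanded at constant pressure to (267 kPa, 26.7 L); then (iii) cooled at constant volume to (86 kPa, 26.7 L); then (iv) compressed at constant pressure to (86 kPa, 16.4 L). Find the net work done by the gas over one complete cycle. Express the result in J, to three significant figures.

Constant-volume legs do no work.
W(ii) = (267)(26.7 − 16.4) = 2750 J; W(iv) = (86)(16.4 − 26.7) = -885.8 J.
W_net = 2750 − 885.8 = 1864 J (the clockwise enclosed area).

W_net ≈ 1860 J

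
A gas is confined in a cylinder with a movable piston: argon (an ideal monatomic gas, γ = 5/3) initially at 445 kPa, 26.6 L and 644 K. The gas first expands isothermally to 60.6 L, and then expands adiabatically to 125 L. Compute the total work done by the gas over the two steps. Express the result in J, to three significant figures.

W_total ≈ 16500 J

Step 1 (isothermal): W = P₁V₁ ln(V₂/V₁) = (11837) ln(60.6/26.6) = 9746 J.
After step 1: P = 195.3 kPa, V = 60.6 L, T = 644 K.
Step 2 (adiabatic): W = (P₁V₁ − P₂V₂)/(γ−1) = (11837 − 7305)/0.667 = 6798 J.
W_total = 9746 + 6798 = 16544 J.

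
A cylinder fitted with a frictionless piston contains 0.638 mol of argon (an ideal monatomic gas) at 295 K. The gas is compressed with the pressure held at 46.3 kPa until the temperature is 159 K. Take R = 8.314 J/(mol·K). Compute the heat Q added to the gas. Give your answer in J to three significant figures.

Isobaric: W = nRΔT = (0.638)(8.314)(-136) = -721.4 J.
ΔU = nCᵥΔT with Cᵥ = 3R/2: ΔU = (0.638)(12.47)(-136) = -1082 J.
Q = ΔU + W = -1082 − 721.4 = -1803 J.

Q ≈ -1800 J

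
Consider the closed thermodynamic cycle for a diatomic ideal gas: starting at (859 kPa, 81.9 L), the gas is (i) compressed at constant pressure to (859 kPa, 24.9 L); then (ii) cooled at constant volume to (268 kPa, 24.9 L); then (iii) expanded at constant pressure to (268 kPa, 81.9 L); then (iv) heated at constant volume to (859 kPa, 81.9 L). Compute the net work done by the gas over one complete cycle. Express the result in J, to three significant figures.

Constant-volume legs do no work.
W(i) = (859)(24.9 − 81.9) = -48963 J; W(iii) = (268)(81.9 − 24.9) = 15276 J.
W_net = -48963 + 15276 = -33687 J (the counter-clockwise enclosed area).

W_net ≈ -33700 J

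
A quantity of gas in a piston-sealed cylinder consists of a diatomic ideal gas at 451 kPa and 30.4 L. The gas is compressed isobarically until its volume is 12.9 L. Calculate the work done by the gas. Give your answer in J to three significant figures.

W ≈ -7890 J

Isobaric: W = P ΔV.
W = (451 kPa)(12.9 − 30.4 L) = (451)(-17.5) = -7892 J.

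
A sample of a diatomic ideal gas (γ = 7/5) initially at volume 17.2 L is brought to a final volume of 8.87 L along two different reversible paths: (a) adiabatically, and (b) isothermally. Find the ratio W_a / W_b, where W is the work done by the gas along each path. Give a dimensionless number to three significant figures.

Path (a) adiabatic: W = P₁V₁(1 − (V₁/V₂)^(γ−1))/(γ−1) → W_a/(P₁V₁) = -0.7582.
Path (b) isothermal: W = P₁V₁ ln(V₂/V₁) → W_b/(P₁V₁) = -0.6622.
W_a / W_b = -0.7582 / -0.6622 = 1.145.

W_a / W_b ≈ 1.14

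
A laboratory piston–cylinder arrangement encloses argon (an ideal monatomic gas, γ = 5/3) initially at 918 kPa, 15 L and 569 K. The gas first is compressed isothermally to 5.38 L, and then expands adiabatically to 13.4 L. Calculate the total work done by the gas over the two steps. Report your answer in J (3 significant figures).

W_total ≈ -4710 J

Step 1 (isothermal): W = P₁V₁ ln(V₂/V₁) = (13770) ln(5.38/15) = -14119 J.
After step 1: P = 2559 kPa, V = 5.38 L, T = 569 K.
Step 2 (adiabatic): W = (P₁V₁ − P₂V₂)/(γ−1) = (13770 − 7494)/0.667 = 9414 J.
W_total = -14119 + 9414 = -4705 J.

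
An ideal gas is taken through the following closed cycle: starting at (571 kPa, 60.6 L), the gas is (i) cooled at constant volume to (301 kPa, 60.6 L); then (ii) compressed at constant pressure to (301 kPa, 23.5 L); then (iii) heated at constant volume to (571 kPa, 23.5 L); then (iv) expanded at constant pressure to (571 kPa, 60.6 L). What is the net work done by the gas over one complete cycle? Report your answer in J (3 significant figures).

W_net ≈ 10000 J

Constant-volume legs do no work.
W(ii) = (301)(23.5 − 60.6) = -11167 J; W(iv) = (571)(60.6 − 23.5) = 21184 J.
W_net = -11167 + 21184 = 10017 J (the clockwise enclosed area).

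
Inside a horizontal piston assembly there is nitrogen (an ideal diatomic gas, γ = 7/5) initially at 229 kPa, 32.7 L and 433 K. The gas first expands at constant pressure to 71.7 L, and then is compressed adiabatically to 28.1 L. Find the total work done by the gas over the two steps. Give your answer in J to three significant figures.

W_total ≈ -9730 J

Step 1 (isobaric): W = PΔV = (229 kPa)(71.7 − 32.7 L) = 8931 J.
After step 1: P = 229 kPa, V = 71.7 L, T = 949.4 K.
Step 2 (adiabatic): W = (P₁V₁ − P₂V₂)/(γ−1) = (16419 − 23882)/0.4 = -18658 J.
W_total = 8931 − 18658 = -9727 J.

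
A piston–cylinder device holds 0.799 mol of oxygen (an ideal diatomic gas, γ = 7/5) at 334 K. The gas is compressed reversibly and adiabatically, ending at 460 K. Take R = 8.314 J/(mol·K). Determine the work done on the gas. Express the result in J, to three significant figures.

W ≈ 2090 J

Adiabatic ⇒ Q = 0, so W_by = −ΔU = nCᵥ(T₁ − T₂).
Cᵥ = 5R/2 = 20.79 J/(mol·K).
W = (0.799)(20.79)(334 − 460) = -2093 J.
Work on gas = −W_by = 2093 J.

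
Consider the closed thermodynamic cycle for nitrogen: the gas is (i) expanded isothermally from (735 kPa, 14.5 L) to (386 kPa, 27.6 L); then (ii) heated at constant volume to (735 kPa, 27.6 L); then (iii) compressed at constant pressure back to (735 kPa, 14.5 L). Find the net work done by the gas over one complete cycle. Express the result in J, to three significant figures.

W_net ≈ -2770 J

Leg (i): W = PᵢVᵢ ln(V_f/Vᵢ) = (10658) ln(27.6/14.5) = 6860 J.
Leg (ii): W = 0.
Leg (iii): W = PΔV = (735)(14.5 − 27.6) = -9629 J.
W_net = 6860 − 9629 = -2769 J.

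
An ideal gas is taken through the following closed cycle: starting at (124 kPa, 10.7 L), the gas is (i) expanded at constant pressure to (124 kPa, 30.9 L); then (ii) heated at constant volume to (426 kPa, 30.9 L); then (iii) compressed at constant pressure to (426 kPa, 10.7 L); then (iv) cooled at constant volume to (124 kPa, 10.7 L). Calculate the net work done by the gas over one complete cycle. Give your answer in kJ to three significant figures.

Constant-volume legs do no work.
W(i) = (124)(30.9 − 10.7) = 2505 J; W(iii) = (426)(10.7 − 30.9) = -8605 J.
W_net = 2505 − 8605 = -6100 J (the counter-clockwise enclosed area).

W_net ≈ -6.10 kJ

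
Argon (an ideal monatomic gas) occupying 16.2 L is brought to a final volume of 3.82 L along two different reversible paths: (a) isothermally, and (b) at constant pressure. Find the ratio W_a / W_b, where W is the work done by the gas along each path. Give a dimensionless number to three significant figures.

Path (a) isothermal: W = P₁V₁ ln(V₂/V₁) → W_a/(P₁V₁) = -1.445.
Path (b) isobaric: W = P₁(V₂ − V₁) → W_b/(P₁V₁) = -0.7642.
W_a / W_b = -1.445 / -0.7642 = 1.891.

W_a / W_b ≈ 1.89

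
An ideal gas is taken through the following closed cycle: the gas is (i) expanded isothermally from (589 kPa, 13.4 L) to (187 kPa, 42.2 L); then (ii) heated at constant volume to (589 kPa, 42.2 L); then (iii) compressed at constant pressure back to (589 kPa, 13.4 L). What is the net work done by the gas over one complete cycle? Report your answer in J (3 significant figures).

Leg (i): W = PᵢVᵢ ln(V_f/Vᵢ) = (7893) ln(42.2/13.4) = 9054 J.
Leg (ii): W = 0.
Leg (iii): W = PΔV = (589)(13.4 − 42.2) = -16963 J.
W_net = 9054 − 16963 = -7909 J.

W_net ≈ -7910 J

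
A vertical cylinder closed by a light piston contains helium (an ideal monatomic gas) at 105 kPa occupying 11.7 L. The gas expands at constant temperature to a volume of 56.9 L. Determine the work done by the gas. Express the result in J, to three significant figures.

Isothermal: W = nRT ln(V₂/V₁) = P₁V₁ ln(V₂/V₁).
P₁V₁ = (105 kPa)(11.7 L) = 1228 J.
W = 1228 × ln(56.9/11.7) = 1228 × 1.582
W_by_gas = 1943 J.

W ≈ 1940 J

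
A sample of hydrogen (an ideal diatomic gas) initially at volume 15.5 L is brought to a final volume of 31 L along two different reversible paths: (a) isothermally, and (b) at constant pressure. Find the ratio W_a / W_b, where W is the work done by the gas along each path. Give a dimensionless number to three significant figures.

W_a / W_b ≈ 0.693

Path (a) isothermal: W = P₁V₁ ln(V₂/V₁) → W_a/(P₁V₁) = 0.6931.
Path (b) isobaric: W = P₁(V₂ − V₁) → W_b/(P₁V₁) = 1.
W_a / W_b = 0.6931 / 1 = 0.6931.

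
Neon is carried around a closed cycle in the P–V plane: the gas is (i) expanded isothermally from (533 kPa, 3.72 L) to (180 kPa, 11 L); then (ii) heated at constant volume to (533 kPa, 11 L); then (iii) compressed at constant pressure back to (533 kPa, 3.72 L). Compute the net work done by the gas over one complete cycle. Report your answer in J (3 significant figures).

Leg (i): W = PᵢVᵢ ln(V_f/Vᵢ) = (1983) ln(11/3.72) = 2150 J.
Leg (ii): W = 0.
Leg (iii): W = PΔV = (533)(3.72 − 11) = -3880 J.
W_net = 2150 − 3880 = -1731 J.

W_net ≈ -1730 J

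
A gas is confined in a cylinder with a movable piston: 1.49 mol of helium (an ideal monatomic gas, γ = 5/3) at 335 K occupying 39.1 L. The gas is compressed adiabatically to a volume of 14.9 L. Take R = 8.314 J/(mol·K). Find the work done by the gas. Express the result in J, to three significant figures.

W ≈ -5620 J

Adiabatic: TV^(γ−1) = const with γ = 5/3.
T₂ = T₁ (V₁/V₂)^(γ−1) = 335 × (39.1/14.9)^0.667 = 335 × 1.903 = 637.3 K.
W_by = nCᵥ(T₁ − T₂) = (1.49)(12.47)(335 − 637.3) = -5618 J.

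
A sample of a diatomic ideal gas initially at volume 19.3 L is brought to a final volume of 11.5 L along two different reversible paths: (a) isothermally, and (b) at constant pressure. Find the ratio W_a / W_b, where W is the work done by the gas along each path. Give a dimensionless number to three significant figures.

W_a / W_b ≈ 1.28

Path (a) isothermal: W = P₁V₁ ln(V₂/V₁) → W_a/(P₁V₁) = -0.5178.
Path (b) isobaric: W = P₁(V₂ − V₁) → W_b/(P₁V₁) = -0.4041.
W_a / W_b = -0.5178 / -0.4041 = 1.281.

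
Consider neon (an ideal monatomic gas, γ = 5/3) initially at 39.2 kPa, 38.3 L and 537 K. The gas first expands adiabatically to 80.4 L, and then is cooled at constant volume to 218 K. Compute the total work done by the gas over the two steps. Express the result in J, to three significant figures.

W_total ≈ 878 J

Step 1 (adiabatic): W = (P₁V₁ − P₂V₂)/(γ−1) = (1501 − 915.8)/0.667 = 878.4 J.
Step 2 (isochoric): W = 0 (constant volume).
W_total = 878.4 + 0 = 878.4 J.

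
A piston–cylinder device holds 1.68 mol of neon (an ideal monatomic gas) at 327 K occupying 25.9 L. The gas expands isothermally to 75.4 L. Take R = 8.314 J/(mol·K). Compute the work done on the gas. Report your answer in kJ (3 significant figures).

Isothermal: W = nRT ln(V₂/V₁).
W = (1.68)(8.314)(327) × ln(75.4/25.9)
  = 4567 × 1.069
W_by_gas = 4881 J; work on gas = −W_by = -4881 J.

W ≈ -4.88 kJ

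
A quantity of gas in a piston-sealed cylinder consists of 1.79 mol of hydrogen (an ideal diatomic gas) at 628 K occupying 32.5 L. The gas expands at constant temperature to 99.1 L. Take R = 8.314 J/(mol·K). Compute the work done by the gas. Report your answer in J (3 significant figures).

Isothermal: W = nRT ln(V₂/V₁).
W = (1.79)(8.314)(628) × ln(99.1/32.5)
  = 9346 × 1.115
W_by_gas = 10420 J.

W ≈ 10400 J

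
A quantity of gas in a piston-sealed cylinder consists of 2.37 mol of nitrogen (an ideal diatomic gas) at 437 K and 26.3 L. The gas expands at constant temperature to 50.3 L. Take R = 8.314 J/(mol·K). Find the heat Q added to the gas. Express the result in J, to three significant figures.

Q ≈ 5580 J

Isothermal ⇒ ΔU = 0, so Q = W = nRT ln(V₂/V₁).
Q = (2.37)(8.314)(437) ln(50.3/26.3) = 8611 × 0.6484 = 5584 J.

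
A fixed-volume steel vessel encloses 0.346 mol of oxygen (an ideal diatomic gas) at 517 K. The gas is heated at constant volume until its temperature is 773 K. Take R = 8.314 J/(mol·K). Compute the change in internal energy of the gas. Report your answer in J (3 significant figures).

Constant volume ⇒ W = 0, so Q = ΔU = nCᵥΔT with Cᵥ = 5R/2 = 20.79 J/(mol·K).
ΔU = (0.346)(20.79)(773 − 517) = 1841 J.

ΔU ≈ 1840 J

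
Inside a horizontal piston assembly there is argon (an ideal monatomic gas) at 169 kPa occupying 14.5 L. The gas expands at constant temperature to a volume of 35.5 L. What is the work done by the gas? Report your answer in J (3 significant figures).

Isothermal: W = nRT ln(V₂/V₁) = P₁V₁ ln(V₂/V₁).
P₁V₁ = (169 kPa)(14.5 L) = 2450 J.
W = 2450 × ln(35.5/14.5) = 2450 × 0.8954
W_by_gas = 2194 J.

W ≈ 2190 J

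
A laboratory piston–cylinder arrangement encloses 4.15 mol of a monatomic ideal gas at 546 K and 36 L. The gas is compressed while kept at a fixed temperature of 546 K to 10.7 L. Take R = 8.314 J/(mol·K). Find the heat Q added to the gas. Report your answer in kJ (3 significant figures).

Q ≈ -22.9 kJ

Isothermal ⇒ ΔU = 0, so Q = W = nRT ln(V₂/V₁).
Q = (4.15)(8.314)(546) ln(10.7/36) = 18839 × -1.213 = -22857 J.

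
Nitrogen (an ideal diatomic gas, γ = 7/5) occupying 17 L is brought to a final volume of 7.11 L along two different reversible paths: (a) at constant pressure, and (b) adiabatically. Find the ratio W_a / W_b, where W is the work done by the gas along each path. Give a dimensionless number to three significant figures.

Path (a) isobaric: W = P₁(V₂ − V₁) → W_a/(P₁V₁) = -0.5818.
Path (b) adiabatic: W = P₁V₁(1 − (V₁/V₂)^(γ−1))/(γ−1) → W_b/(P₁V₁) = -1.043.
W_a / W_b = -0.5818 / -1.043 = 0.5578.

W_a / W_b ≈ 0.558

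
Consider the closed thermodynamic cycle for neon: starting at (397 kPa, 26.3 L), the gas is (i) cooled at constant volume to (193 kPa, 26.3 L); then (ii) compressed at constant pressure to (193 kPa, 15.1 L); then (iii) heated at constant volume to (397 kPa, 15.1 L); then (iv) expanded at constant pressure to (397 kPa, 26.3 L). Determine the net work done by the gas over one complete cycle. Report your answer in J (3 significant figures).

Constant-volume legs do no work.
W(ii) = (193)(15.1 − 26.3) = -2162 J; W(iv) = (397)(26.3 − 15.1) = 4446 J.
W_net = -2162 + 4446 = 2285 J (the clockwise enclosed area).

W_net ≈ 2280 J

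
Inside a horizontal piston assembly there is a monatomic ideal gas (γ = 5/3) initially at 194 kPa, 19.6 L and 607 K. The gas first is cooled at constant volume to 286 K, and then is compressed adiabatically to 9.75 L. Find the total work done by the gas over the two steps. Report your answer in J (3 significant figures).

W_total ≈ -1590 J

Step 1 (isochoric): W = 0 (constant volume).
After step 1: P = 91.41 kPa (V unchanged).
Step 2 (adiabatic): W = (P₁V₁ − P₂V₂)/(γ−1) = (1792 − 2854)/0.667 = -1593 J.
W_total = 0 − 1593 = -1593 J.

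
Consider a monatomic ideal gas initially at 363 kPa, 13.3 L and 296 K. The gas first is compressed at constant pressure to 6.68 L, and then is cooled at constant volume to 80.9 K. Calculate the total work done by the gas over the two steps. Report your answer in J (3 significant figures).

W_total ≈ -2400 J

Step 1 (isobaric): W = PΔV = (363 kPa)(6.68 − 13.3 L) = -2403 J.
Step 2 (isochoric): W = 0 (constant volume).
W_total = -2403 + 0 = -2403 J.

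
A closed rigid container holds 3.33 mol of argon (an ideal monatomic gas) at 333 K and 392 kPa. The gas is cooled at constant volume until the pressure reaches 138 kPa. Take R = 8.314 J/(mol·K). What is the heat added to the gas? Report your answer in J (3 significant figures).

Q ≈ -8960 J

Constant volume ⇒ W = 0, so Q = ΔU = nCᵥΔT with Cᵥ = 3R/2 = 12.47 J/(mol·K).
At constant V, T₂/T₁ = P₂/P₁ ⇒ ΔT = T₁(P₂/P₁ − 1) = 333·(138/392 − 1) = -215.8 K.
ΔU = (3.33)(12.47)(-215.8) = -8961 J.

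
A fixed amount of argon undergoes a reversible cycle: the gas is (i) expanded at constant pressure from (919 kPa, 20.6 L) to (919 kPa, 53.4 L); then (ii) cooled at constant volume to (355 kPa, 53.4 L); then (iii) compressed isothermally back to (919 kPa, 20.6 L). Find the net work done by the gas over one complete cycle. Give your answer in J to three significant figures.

Leg (i): W = PΔV = (919)(53.4 − 20.6) = 30143 J.
Leg (ii): W = 0.
Leg (iii): W = PᵢVᵢ ln(V_f/Vᵢ) = (18957) ln(20.6/53.4) = -18057 J.
W_net = 30143 − 18057 = 12086 J.

W_net ≈ 12100 J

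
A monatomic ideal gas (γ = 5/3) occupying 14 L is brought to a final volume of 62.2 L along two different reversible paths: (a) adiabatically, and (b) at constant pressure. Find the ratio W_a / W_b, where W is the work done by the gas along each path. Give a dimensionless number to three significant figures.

W_a / W_b ≈ 0.274

Path (a) adiabatic: W = P₁V₁(1 − (V₁/V₂)^(γ−1))/(γ−1) → W_a/(P₁V₁) = 0.945.
Path (b) isobaric: W = P₁(V₂ − V₁) → W_b/(P₁V₁) = 3.443.
W_a / W_b = 0.945 / 3.443 = 0.2745.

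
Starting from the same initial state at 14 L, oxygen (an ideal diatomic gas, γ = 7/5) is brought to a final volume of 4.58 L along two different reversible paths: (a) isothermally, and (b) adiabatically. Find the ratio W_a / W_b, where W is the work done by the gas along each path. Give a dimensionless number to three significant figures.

Path (a) isothermal: W = P₁V₁ ln(V₂/V₁) → W_a/(P₁V₁) = -1.117.
Path (b) adiabatic: W = P₁V₁(1 − (V₁/V₂)^(γ−1))/(γ−1) → W_b/(P₁V₁) = -1.409.
W_a / W_b = -1.117 / -1.409 = 0.7931.

W_a / W_b ≈ 0.793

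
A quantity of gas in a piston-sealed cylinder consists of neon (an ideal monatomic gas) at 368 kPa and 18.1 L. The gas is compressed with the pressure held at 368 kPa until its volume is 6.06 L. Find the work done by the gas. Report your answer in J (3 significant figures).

Isobaric: W = P ΔV.
W = (368 kPa)(6.06 − 18.1 L) = (368)(-12.04) = -4431 J.

W ≈ -4430 J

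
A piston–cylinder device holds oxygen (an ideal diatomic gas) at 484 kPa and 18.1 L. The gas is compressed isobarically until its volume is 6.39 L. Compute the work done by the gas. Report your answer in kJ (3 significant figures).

W ≈ -5.67 kJ

Isobaric: W = P ΔV.
W = (484 kPa)(6.39 − 18.1 L) = (484)(-11.71) = -5668 J.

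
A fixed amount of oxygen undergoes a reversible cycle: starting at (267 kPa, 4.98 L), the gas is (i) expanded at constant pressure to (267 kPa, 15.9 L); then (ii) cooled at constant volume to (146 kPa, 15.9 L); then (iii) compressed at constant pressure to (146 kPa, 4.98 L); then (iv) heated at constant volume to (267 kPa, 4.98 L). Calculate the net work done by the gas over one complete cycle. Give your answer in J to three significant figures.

Constant-volume legs do no work.
W(i) = (267)(15.9 − 4.98) = 2916 J; W(iii) = (146)(4.98 − 15.9) = -1594 J.
W_net = 2916 − 1594 = 1321 J (the clockwise enclosed area).

W_net ≈ 1320 J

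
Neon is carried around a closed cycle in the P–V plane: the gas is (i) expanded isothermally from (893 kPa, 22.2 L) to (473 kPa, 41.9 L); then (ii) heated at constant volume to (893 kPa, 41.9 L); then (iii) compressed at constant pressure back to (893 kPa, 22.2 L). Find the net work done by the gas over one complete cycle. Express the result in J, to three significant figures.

Leg (i): W = PᵢVᵢ ln(V_f/Vᵢ) = (19825) ln(41.9/22.2) = 12592 J.
Leg (ii): W = 0.
Leg (iii): W = PΔV = (893)(22.2 − 41.9) = -17592 J.
W_net = 12592 − 17592 = -5000 J.

W_net ≈ -5000 J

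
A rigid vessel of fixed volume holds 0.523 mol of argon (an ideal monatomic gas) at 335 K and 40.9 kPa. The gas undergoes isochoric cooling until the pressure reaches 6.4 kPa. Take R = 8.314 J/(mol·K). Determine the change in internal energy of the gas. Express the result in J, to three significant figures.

ΔU ≈ -1840 J

Constant volume ⇒ W = 0, so Q = ΔU = nCᵥΔT with Cᵥ = 3R/2 = 12.47 J/(mol·K).
At constant V, T₂/T₁ = P₂/P₁ ⇒ ΔT = T₁(P₂/P₁ − 1) = 335·(6.4/40.9 − 1) = -282.6 K.
ΔU = (0.523)(12.47)(-282.6) = -1843 J.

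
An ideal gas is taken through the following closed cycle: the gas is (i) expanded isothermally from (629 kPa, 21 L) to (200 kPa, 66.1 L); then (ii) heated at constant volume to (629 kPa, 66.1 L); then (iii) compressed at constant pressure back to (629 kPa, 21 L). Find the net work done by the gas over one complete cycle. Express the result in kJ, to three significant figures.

Leg (i): W = PᵢVᵢ ln(V_f/Vᵢ) = (13209) ln(66.1/21) = 15146 J.
Leg (ii): W = 0.
Leg (iii): W = PΔV = (629)(21 − 66.1) = -28368 J.
W_net = 15146 − 28368 = -13222 J.

W_net ≈ -13.2 kJ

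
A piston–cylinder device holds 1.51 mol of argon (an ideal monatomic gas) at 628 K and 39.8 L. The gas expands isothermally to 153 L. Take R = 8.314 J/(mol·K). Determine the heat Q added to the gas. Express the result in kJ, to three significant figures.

Q ≈ 10.6 kJ

Isothermal ⇒ ΔU = 0, so Q = W = nRT ln(V₂/V₁).
Q = (1.51)(8.314)(628) ln(153/39.8) = 7884 × 1.347 = 10616 J.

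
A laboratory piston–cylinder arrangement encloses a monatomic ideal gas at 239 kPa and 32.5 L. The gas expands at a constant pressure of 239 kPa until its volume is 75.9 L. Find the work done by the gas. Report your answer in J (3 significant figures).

Isobaric: W = P ΔV.
W = (239 kPa)(75.9 − 32.5 L) = (239)(43.4) = 10373 J.

W ≈ 10400 J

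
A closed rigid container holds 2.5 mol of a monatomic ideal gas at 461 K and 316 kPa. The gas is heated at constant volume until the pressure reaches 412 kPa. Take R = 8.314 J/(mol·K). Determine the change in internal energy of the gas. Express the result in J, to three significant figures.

ΔU ≈ 4370 J

Constant volume ⇒ W = 0, so Q = ΔU = nCᵥΔT with Cᵥ = 3R/2 = 12.47 J/(mol·K).
At constant V, T₂/T₁ = P₂/P₁ ⇒ ΔT = T₁(P₂/P₁ − 1) = 461·(412/316 − 1) = 140.1 K.
ΔU = (2.5)(12.47)(140.1) = 4366 J.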